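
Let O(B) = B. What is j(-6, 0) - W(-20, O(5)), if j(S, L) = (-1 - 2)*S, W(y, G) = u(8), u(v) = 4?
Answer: 14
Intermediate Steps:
W(y, G) = 4
j(S, L) = -3*S
j(-6, 0) - W(-20, O(5)) = -3*(-6) - 1*4 = 18 - 4 = 14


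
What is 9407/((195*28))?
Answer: 9407/5460 ≈ 1.7229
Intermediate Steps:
9407/((195*28)) = 9407/5460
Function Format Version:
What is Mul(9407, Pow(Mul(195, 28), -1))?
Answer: Rational(9407, 5460) ≈ 1.7229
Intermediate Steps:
Mul(9407, Pow(Mul(195, 28), -1)) = Mul(9407, Pow(5460, -1)) = Mul(9407, Rational(1, 5460)) = Rational(9407, 5460)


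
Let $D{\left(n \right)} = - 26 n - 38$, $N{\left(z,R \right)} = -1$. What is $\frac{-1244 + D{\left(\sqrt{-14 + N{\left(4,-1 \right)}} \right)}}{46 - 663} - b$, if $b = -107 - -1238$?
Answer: $- \frac{696545}{617} + \frac{26 i \sqrt{15}}{617} \approx -1128.9 + 0.16321 i$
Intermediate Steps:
$b = 1131$ ($b = -107 + 1238 = 1131$)
$D{\left(n \right)} = -38 - 26 n$
$\frac{-1244 + D{\left(\sqrt{-14 + N{\left(4,-1 \right)}} \right)}}{46 - 663} - b = \frac{-1244 - \left(38 + 26 \sqrt{-14 - 1}\right)}{46 - 663} - 1131 = \frac{-1244 - \left(38 + 26 \sqrt{-15}\right)}{-617} - 1131 = \left(-1244 - \left(38 + 26 i \sqrt{15}\right)\right) \left(- \frac{1}{617}\right) - 1131 = \left(-1282 - 26 i \sqrt{15}\right) \left(- \frac{1}{617}\right) - 1131 = \left(\frac{1282}{617} + \frac{26 i \sqrt{15}}{617}\right) - 1131 = - \frac{696545}{617} + \frac{26 i \sqrt{15}}{617}$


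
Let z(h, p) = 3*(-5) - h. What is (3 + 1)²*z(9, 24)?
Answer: -384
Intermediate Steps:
z(h, p) = -15 - h
(3 + 1)²*z(9, 24) = (3 + 1)²*(-15 - 1*9) = 4²*(-15 - 9) = 16*(-24) = -384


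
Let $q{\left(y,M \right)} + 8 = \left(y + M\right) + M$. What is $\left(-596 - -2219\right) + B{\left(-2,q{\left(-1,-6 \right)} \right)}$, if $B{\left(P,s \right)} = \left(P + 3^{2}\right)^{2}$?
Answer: $1672$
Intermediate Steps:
$q{\left(y,M \right)} = -8 + y + 2 M$ ($q{\left(y,M \right)} = -8 + \left(\left(y + M\right) + M\right) = -8 + \left(\left(M + y\right) + M\right) = -8 + \left(y + 2 M\right) = -8 + y + 2 M$)
$B{\left(P,s \right)} = \left(9 + P\right)^{2}$ ($B{\left(P,s \right)} = \left(P + 9\right)^{2} = \left(9 + P\right)^{2}$)
$\left(-596 - -2219\right) + B{\left(-2,q{\left(-1,-6 \right)} \right)} = \left(-596 - -2219\right) + \left(9 - 2\right)^{2} = \left(-596 + 2219\right) + 7^{2} = 1623 + 49 = 1672$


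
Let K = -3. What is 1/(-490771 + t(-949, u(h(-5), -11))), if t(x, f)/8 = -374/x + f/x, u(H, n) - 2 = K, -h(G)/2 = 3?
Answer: -949/465738679 ≈ -2.0376e-6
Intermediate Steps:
h(G) = -6 (h(G) = -2*3 = -6)
u(H, n) = -1 (u(H, n) = 2 - 3 = -1)
t(x, f) = -2992/x + 8*f/x (t(x, f) = 8*(-374/x + f/x) = -2992/x + 8*f/x)
1/(-490771 + t(-949, u(h(-5), -11))) = 1/(-490771 + 8*(-374 - 1)/(-949)) = 1/(-490771 + 8*(-1/949)*(-375)) = 1/(-490771 + 3000/949) = 1/(-465738679/949) = -949/465738679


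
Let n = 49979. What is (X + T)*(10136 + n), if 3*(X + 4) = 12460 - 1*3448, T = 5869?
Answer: 533159935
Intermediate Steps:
X = 3000 (X = -4 + (12460 - 1*3448)/3 = -4 + (12460 - 3448)/3 = -4 + (⅓)*9012 = -4 + 3004 = 3000)
(X + T)*(10136 + n) = (3000 + 5869)*(10136 + 49979) = 8869*60115 = 533159935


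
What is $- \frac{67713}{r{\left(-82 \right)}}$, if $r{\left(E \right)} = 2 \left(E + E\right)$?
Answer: $\frac{67713}{328} \approx 206.44$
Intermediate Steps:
$r{\left(E \right)} = 4 E$ ($r{\left(E \right)} = 2 \cdot 2 E = 4 E$)
$- \frac{67713}{r{\left(-82 \right)}} = - \frac{67713}{4 \left(-82\right)} = - \frac{67713}{-328} = \left(-67713\right) \left(- \frac{1}{328}\right) = \frac{67713}{328}$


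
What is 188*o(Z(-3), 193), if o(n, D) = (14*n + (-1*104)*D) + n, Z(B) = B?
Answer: -3781996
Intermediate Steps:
o(n, D) = -104*D + 15*n (o(n, D) = (14*n - 104*D) + n = (-104*D + 14*n) + n = -104*D + 15*n)
188*o(Z(-3), 193) = 188*(-104*193 + 15*(-3)) = 188*(-20072 - 45) = 188*(-20117) = -3781996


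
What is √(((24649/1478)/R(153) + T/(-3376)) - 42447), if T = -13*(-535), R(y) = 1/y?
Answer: I*√15520967241786193/623716 ≈ 199.74*I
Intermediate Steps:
T = 6955
√(((24649/1478)/R(153) + T/(-3376)) - 42447) = √(((24649/1478)/(1/153) + 6955/(-3376)) - 42447) = √(((24649*(1/1478))/(1/153) + 6955*(-1/3376)) - 42447) = √(((24649/1478)*153 - 6955/3376) - 42447) = √((3771297/1478 - 6955/3376) - 42447) = √(6360809591/2494864 - 42447) = √(-99538682617/2494864) = I*√15520967241786193/623716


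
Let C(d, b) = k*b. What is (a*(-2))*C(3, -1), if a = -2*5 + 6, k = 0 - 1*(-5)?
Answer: -40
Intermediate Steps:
k = 5 (k = 0 + 5 = 5)
C(d, b) = 5*b
a = -4 (a = -10 + 6 = -4)
(a*(-2))*C(3, -1) = (-4*(-2))*(5*(-1)) = 8*(-5) = -40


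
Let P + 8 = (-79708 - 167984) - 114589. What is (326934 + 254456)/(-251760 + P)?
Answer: -581390/614049 ≈ -0.94681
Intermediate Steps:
P = -362289 (P = -8 + ((-79708 - 167984) - 114589) = -8 + (-247692 - 114589) = -8 - 362281 = -362289)
(326934 + 254456)/(-251760 + P) = (326934 + 254456)/(-251760 - 362289) = 581390/(-614049) = 581390*(-1/614049) = -581390/614049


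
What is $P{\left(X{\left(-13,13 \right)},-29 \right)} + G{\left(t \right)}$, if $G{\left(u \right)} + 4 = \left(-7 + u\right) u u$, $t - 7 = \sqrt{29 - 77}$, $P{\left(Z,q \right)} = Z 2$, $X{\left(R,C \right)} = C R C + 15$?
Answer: $-5040 + 4 i \sqrt{3} \approx -5040.0 + 6.9282 i$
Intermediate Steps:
$X{\left(R,C \right)} = 15 + R C^{2}$ ($X{\left(R,C \right)} = R C^{2} + 15 = 15 + R C^{2}$)
$P{\left(Z,q \right)} = 2 Z$
$t = 7 + 4 i \sqrt{3}$ ($t = 7 + \sqrt{29 - 77} = 7 + \sqrt{-48} = 7 + 4 i \sqrt{3} \approx 7.0 + 6.9282 i$)
$G{\left(u \right)} = -4 + u^{2} \left(-7 + u\right)$ ($G{\left(u \right)} = -4 + \left(-7 + u\right) u u = -4 + \left(-7 + u\right) u^{2} = -4 + u^{2} \left(-7 + u\right)$)
$P{\left(X{\left(-13,13 \right)},-29 \right)} + G{\left(t \right)} = 2 \left(15 - 13 \cdot 13^{2}\right) - \left(4 - \left(7 + 4 i \sqrt{3}\right)^{3} + 7 \left(7 + 4 i \sqrt{3}\right)^{2}\right) = 2 \left(15 - 2197\right) - \left(4 - \left(7 + 4 i \sqrt{3}\right)^{3} + 7 \left(7 + 4 i \sqrt{3}\right)^{2}\right) = 2 \left(-2182\right) - \left(4 - \left(7 + 4 i \sqrt{3}\right)^{3} + 7 \left(7 + 4 i \sqrt{3}\right)^{2}\right) = -4364 - \left(4 - \left(7 + 4 i \sqrt{3}\right)^{3} + 7 \left(7 + 4 i \sqrt{3}\right)^{2}\right) = -4368 + \left(7 + 4 i \sqrt{3}\right)^{3} - 7 \left(7 + 4 i \sqrt{3}\right)^{2}$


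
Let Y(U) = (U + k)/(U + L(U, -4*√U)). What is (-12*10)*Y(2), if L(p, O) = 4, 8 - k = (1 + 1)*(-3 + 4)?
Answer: -160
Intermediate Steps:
k = 6 (k = 8 - (1 + 1)*(-3 + 4) = 8 - 2 = 6)
Y(U) = (6 + U)/(4 + U) (Y(U) = (U + 6)/(U + 4) = (6 + U)/(4 + U))
(-12*10)*Y(2) = (-12*10)*((6 + 2)/(4 + 2)) = -120*8/6 = -20*8 = -120*4/3 = -160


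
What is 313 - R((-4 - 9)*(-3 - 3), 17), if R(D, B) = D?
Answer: 235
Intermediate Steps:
313 - R((-4 - 9)*(-3 - 3), 17) = 313 - (-4 - 9)*(-3 - 3) = 313 - (-13)*(-6) = 313 - 1*78 = 313 - 78 = 235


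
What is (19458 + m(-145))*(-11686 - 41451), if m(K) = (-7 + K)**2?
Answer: -2261616994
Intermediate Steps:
(19458 + m(-145))*(-11686 - 41451) = (19458 + (-7 - 145)**2)*(-11686 - 41451) = (19458 + (-152)**2)*(-53137) = (19458 + 23104)*(-53137) = 42562*(-53137) = -2261616994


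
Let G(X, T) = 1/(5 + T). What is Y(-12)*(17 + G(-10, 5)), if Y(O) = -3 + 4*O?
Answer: -8721/10 ≈ -872.10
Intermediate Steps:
Y(-12)*(17 + G(-10, 5)) = (-3 + 4*(-12))*(17 + 1/(5 + 5)) = (-3 - 48)*(17 + 1/10) = -51*(17 + 1/10) = -51*171/10 = -8721/10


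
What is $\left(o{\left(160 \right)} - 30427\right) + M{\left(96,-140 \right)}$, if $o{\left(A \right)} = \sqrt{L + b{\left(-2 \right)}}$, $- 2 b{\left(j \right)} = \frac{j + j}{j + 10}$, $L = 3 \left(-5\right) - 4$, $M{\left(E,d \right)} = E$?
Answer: $-30331 + \frac{5 i \sqrt{3}}{2} \approx -30331.0 + 4.3301 i$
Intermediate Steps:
$L = -19$ ($L = -15 - 4 = -19$)
$b{\left(j \right)} = - \frac{j}{10 + j}$ ($b{\left(j \right)} = - \frac{\left(j + j\right) \frac{1}{j + 10}}{2} = - \frac{2 j \frac{1}{10 + j}}{2} = - \frac{j}{10 + j}$)
$o{\left(A \right)} = \frac{5 i \sqrt{3}}{2}$ ($o{\left(A \right)} = \sqrt{-19 - - \frac{2}{10 - 2}} = \sqrt{-19 - - \frac{2}{8}} = \sqrt{-19 - \left(-2\right) \frac{1}{8}} = \sqrt{-19 + \frac{1}{4}} = \sqrt{- \frac{75}{4}} = \frac{5 i \sqrt{3}}{2}$)
$\left(o{\left(160 \right)} - 30427\right) + M{\left(96,-140 \right)} = \left(\frac{5 i \sqrt{3}}{2} - 30427\right) + 96 = \left(-30427 + \frac{5 i \sqrt{3}}{2}\right) + 96 = -30331 + \frac{5 i \sqrt{3}}{2}$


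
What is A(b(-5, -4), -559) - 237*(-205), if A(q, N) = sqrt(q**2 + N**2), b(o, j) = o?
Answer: 48585 + sqrt(312506) ≈ 49144.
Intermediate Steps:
A(q, N) = sqrt(N**2 + q**2)
A(b(-5, -4), -559) - 237*(-205) = sqrt((-559)**2 + (-5)**2) - 237*(-205) = sqrt(312481 + 25) + 48585 = sqrt(312506) + 48585 = 48585 + sqrt(312506)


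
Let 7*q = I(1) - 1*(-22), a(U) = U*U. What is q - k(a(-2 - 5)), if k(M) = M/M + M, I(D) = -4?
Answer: -332/7 ≈ -47.429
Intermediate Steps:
a(U) = U**2
k(M) = 1 + M
q = 18/7 (q = (-4 - 1*(-22))/7 = (-4 + 22)/7 = (1/7)*18 = 18/7 ≈ 2.5714)
q - k(a(-2 - 5)) = 18/7 - (1 + (-2 - 5)**2) = 18/7 - (1 + (-7)**2) = 18/7 - (1 + 49) = 18/7 - 1*50 = 18/7 - 50 = -332/7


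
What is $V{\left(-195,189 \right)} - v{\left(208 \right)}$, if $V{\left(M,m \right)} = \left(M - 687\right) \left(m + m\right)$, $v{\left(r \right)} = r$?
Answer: $-333604$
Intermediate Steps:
$V{\left(M,m \right)} = 2 m \left(-687 + M\right)$ ($V{\left(M,m \right)} = \left(-687 + M\right) 2 m = 2 m \left(-687 + M\right)$)
$V{\left(-195,189 \right)} - v{\left(208 \right)} = 2 \cdot 189 \left(-687 - 195\right) - 208 = 2 \cdot 189 \left(-882\right) - 208 = -333396 - 208 = -333604$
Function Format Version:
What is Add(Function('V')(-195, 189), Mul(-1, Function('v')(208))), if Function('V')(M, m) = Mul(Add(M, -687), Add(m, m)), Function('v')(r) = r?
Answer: -333604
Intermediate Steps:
Function('V')(M, m) = Mul(2, m, Add(-687, M)) (Function('V')(M, m) = Mul(Add(-687, M), Mul(2, m)) = Mul(2, m, Add(-687, M)))
Add(Function('V')(-195, 189), Mul(-1, Function('v')(208))) = Add(Mul(2, 189, Add(-687, -195)), Mul(-1, 208)) = Add(Mul(2, 189, -882), -208) = Add(-333396, -208) = -333604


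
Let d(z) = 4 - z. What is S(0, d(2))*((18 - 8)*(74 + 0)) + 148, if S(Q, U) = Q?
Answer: 148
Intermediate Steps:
S(0, d(2))*((18 - 8)*(74 + 0)) + 148 = 0*((18 - 8)*(74 + 0)) + 148 = 0*(10*74) + 148 = 0*740 + 148 = 0 + 148 = 148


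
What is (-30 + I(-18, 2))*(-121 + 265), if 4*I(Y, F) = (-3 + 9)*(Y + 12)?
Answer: -5616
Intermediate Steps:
I(Y, F) = 18 + 3*Y/2 (I(Y, F) = ((-3 + 9)*(Y + 12))/4 = (6*(12 + Y))/4 = (72 + 6*Y)/4 = 18 + 3*Y/2)
(-30 + I(-18, 2))*(-121 + 265) = (-30 + (18 + (3/2)*(-18)))*(-121 + 265) = (-30 + (18 - 27))*144 = (-30 - 9)*144 = -39*144 = -5616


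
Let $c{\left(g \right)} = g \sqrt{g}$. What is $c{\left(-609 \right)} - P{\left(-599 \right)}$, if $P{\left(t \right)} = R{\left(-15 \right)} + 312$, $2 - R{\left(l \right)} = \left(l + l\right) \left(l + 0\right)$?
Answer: $136 - 609 i \sqrt{609} \approx 136.0 - 15029.0 i$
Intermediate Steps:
$R{\left(l \right)} = 2 - 2 l^{2}$ ($R{\left(l \right)} = 2 - \left(l + l\right) \left(l + 0\right) = 2 - 2 l l = 2 - 2 l^{2}$)
$c{\left(g \right)} = g^{\frac{3}{2}}$
$P{\left(t \right)} = -136$ ($P{\left(t \right)} = \left(2 - 2 \left(-15\right)^{2}\right) + 312 = \left(2 - 450\right) + 312 = -448 + 312 = -136$)
$c{\left(-609 \right)} - P{\left(-599 \right)} = \left(-609\right)^{\frac{3}{2}} - -136 = - 609 i \sqrt{609} + 136 = 136 - 609 i \sqrt{609}$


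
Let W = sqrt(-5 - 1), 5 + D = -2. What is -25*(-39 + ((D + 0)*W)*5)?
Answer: 975 + 875*I*sqrt(6) ≈ 975.0 + 2143.3*I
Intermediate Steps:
D = -7 (D = -5 - 2 = -7)
W = I*sqrt(6) (W = sqrt(-6) = I*sqrt(6) ≈ 2.4495*I)
-25*(-39 + ((D + 0)*W)*5) = -25*(-39 + ((-7 + 0)*(I*sqrt(6)))*5) = -25*(-39 - 7*I*sqrt(6)*5) = -25*(-39 - 35*I*sqrt(6)) = 975 + 875*I*sqrt(6)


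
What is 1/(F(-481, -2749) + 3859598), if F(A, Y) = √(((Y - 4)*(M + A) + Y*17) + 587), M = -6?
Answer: 3859598/14896495427039 - √1294565/14896495427039 ≈ 2.5902e-7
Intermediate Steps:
F(A, Y) = √(587 + 17*Y + (-6 + A)*(-4 + Y)) (F(A, Y) = √(((Y - 4)*(-6 + A) + Y*17) + 587) = √(((-4 + Y)*(-6 + A) + 17*Y) + 587) = √(((-6 + A)*(-4 + Y) + 17*Y) + 587) = √((17*Y + (-6 + A)*(-4 + Y)) + 587) = √(587 + 17*Y + (-6 + A)*(-4 + Y)))
1/(F(-481, -2749) + 3859598) = 1/(√(611 - 4*(-481) + 11*(-2749) - 481*(-2749)) + 3859598) = 1/(√(611 + 1924 - 30239 + 1322269) + 3859598) = 1/(√1294565 + 3859598) = 1/(3859598 + √1294565)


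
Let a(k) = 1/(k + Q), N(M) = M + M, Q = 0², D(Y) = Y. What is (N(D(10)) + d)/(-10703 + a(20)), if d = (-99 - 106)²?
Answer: -280300/71353 ≈ -3.9284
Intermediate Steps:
d = 42025 (d = (-205)² = 42025)
Q = 0
N(M) = 2*M
a(k) = 1/k (a(k) = 1/(k + 0) = 1/k)
(N(D(10)) + d)/(-10703 + a(20)) = (2*10 + 42025)/(-10703 + 1/20) = (20 + 42025)/(-10703 + 1/20) = 42045/(-214059/20) = 42045*(-20/214059) = -280300/71353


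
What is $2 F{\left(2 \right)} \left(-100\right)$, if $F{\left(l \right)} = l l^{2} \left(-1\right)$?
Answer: $1600$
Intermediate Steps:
$F{\left(l \right)} = - l^{3}$ ($F{\left(l \right)} = l^{3} \left(-1\right) = - l^{3}$)
$2 F{\left(2 \right)} \left(-100\right) = 2 \left(- 2^{3}\right) \left(-100\right) = 2 \left(\left(-1\right) 8\right) \left(-100\right) = 2 \left(-8\right) \left(-100\right) = \left(-16\right) \left(-100\right) = 1600$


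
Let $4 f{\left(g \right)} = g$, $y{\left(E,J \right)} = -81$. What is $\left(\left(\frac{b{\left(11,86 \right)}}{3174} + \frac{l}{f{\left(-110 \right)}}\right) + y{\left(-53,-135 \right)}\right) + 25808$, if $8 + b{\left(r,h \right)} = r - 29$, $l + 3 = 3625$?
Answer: $\frac{2234084252}{87285} \approx 25595.0$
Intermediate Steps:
$f{\left(g \right)} = \frac{g}{4}$
$l = 3622$ ($l = -3 + 3625 = 3622$)
$b{\left(r,h \right)} = -37 + r$ ($b{\left(r,h \right)} = -8 + \left(r - 29\right) = -8 + \left(-29 + r\right) = -37 + r$)
$\left(\left(\frac{b{\left(11,86 \right)}}{3174} + \frac{l}{f{\left(-110 \right)}}\right) + y{\left(-53,-135 \right)}\right) + 25808 = \left(\left(\frac{-37 + 11}{3174} + \frac{3622}{\frac{1}{4} \left(-110\right)}\right) - 81\right) + 25808 = \left(\left(\left(-26\right) \frac{1}{3174} + \frac{3622}{- \frac{55}{2}}\right) - 81\right) + 25808 = \left(\left(- \frac{13}{1587} + 3622 \left(- \frac{2}{55}\right)\right) - 81\right) + 25808 = \left(\left(- \frac{13}{1587} - \frac{7244}{55}\right) - 81\right) + 25808 = \left(- \frac{11496943}{87285} - 81\right) + 25808 = - \frac{18567028}{87285} + 25808 = \frac{2234084252}{87285}$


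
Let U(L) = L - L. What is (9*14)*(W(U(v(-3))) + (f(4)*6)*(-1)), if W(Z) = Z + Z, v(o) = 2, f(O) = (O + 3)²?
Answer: -37044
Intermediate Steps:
f(O) = (3 + O)²
U(L) = 0
W(Z) = 2*Z
(9*14)*(W(U(v(-3))) + (f(4)*6)*(-1)) = (9*14)*(2*0 + ((3 + 4)²*6)*(-1)) = 126*(0 + (7²*6)*(-1)) = 126*(0 + (49*6)*(-1)) = 126*(0 + 294*(-1)) = 126*(0 - 294) = 126*(-294) = -37044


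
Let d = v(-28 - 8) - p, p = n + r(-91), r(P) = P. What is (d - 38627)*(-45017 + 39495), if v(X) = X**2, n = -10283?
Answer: 148856554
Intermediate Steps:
p = -10374 (p = -10283 - 91 = -10374)
d = 11670 (d = (-28 - 8)**2 - 1*(-10374) = (-36)**2 + 10374 = 1296 + 10374 = 11670)
(d - 38627)*(-45017 + 39495) = (11670 - 38627)*(-45017 + 39495) = -26957*(-5522) = 148856554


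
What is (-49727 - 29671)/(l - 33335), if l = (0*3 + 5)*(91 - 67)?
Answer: 79398/33215 ≈ 2.3904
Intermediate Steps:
l = 120 (l = (0 + 5)*24 = 5*24 = 120)
(-49727 - 29671)/(l - 33335) = (-49727 - 29671)/(120 - 33335) = -79398/(-33215) = -79398*(-1/33215) = 79398/33215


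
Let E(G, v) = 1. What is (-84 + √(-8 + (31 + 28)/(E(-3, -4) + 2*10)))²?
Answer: (1764 - I*√2289)²/441 ≈ 7050.8 - 382.75*I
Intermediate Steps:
(-84 + √(-8 + (31 + 28)/(E(-3, -4) + 2*10)))² = (-84 + √(-8 + (31 + 28)/(1 + 2*10)))² = (-84 + √(-8 + 59/(1 + 20)))² = (-84 + √(-8 + 59/21))² = (-84 + √(-109/21))² = (-84 + I*√2289/21)²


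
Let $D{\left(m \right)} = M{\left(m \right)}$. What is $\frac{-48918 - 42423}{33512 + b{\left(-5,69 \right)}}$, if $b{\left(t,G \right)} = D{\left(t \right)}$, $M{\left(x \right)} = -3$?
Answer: $- \frac{91341}{33509} \approx -2.7259$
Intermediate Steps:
$D{\left(m \right)} = -3$
$b{\left(t,G \right)} = -3$
$\frac{-48918 - 42423}{33512 + b{\left(-5,69 \right)}} = \frac{-48918 - 42423}{33512 - 3} = - \frac{91341}{33509}$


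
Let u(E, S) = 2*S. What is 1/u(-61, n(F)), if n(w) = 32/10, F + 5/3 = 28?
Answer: 5/32 ≈ 0.15625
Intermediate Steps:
F = 79/3 (F = -5/3 + 28 = 79/3 ≈ 26.333)
n(w) = 16/5 (n(w) = 32*(⅒) = 16/5)
1/u(-61, n(F)) = 1/(2*(16/5)) = 1/(32/5) = 5/32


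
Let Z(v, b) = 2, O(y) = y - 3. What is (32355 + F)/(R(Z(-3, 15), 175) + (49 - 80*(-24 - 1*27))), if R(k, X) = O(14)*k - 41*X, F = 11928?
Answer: -14761/1008 ≈ -14.644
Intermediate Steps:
O(y) = -3 + y
R(k, X) = -41*X + 11*k (R(k, X) = (-3 + 14)*k - 41*X = 11*k - 41*X = -41*X + 11*k)
(32355 + F)/(R(Z(-3, 15), 175) + (49 - 80*(-24 - 1*27))) = (32355 + 11928)/((-41*175 + 11*2) + (49 - 80*(-24 - 1*27))) = 44283/((-7175 + 22) + (49 - 80*(-24 - 27))) = 44283/(-7153 + (49 - 80*(-51))) = 44283/(-7153 + (49 + 4080)) = 44283/(-7153 + 4129) = 44283/(-3024) = 44283*(-1/3024) = -14761/1008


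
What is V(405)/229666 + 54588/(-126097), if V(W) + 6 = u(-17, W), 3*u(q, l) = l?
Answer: -12520741095/28960193602 ≈ -0.43234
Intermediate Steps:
u(q, l) = l/3
V(W) = -6 + W/3
V(405)/229666 + 54588/(-126097) = (-6 + (⅓)*405)/229666 + 54588/(-126097) = (-6 + 135)*(1/229666) + 54588*(-1/126097) = 129*(1/229666) - 54588/126097 = 129/229666 - 54588/126097 = -12520741095/28960193602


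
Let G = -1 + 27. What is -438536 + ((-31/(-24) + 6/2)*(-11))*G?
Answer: -5277161/12 ≈ -4.3976e+5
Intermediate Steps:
G = 26
-438536 + ((-31/(-24) + 6/2)*(-11))*G = -438536 + ((-31/(-24) + 6/2)*(-11))*26 = -438536 + ((-31*(-1/24) + 6*(½))*(-11))*26 = -438536 + ((31/24 + 3)*(-11))*26 = -438536 + ((103/24)*(-11))*26 = -438536 - 1133/24*26 = -438536 - 14729/12 = -5277161/12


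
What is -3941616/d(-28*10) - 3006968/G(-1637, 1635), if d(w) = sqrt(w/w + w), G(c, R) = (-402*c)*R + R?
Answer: -3006968/1075952625 + 1313872*I*sqrt(31)/31 ≈ -0.0027947 + 2.3598e+5*I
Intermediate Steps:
G(c, R) = R - 402*R*c (G(c, R) = -402*R*c + R = R - 402*R*c)
d(w) = sqrt(1 + w)
-3941616/d(-28*10) - 3006968/G(-1637, 1635) = -3941616/sqrt(1 - 28*10) - 3006968*1/(1635*(1 - 402*(-1637))) = -3941616/sqrt(1 - 280) - 3006968*1/(1635*(1 + 658074)) = -3941616*(-I*sqrt(31)/93) - 3006968/(1635*658075) = -3941616*(-I*sqrt(31)/93) - 3006968/1075952625 = -(-1313872)*I*sqrt(31)/31 - 3006968*1/1075952625 = 1313872*I*sqrt(31)/31 - 3006968/1075952625 = -3006968/1075952625 + 1313872*I*sqrt(31)/31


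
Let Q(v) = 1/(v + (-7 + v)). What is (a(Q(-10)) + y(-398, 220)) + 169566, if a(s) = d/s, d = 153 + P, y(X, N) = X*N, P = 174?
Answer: 73177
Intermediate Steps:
y(X, N) = N*X
Q(v) = 1/(-7 + 2*v)
d = 327 (d = 153 + 174 = 327)
a(s) = 327/s
(a(Q(-10)) + y(-398, 220)) + 169566 = (327/(1/(-7 + 2*(-10))) + 220*(-398)) + 169566 = (327/(1/(-7 - 20)) - 87560) + 169566 = (327/(1/(-27)) - 87560) + 169566 = (327/(-1/27) - 87560) + 169566 = (327*(-27) - 87560) + 169566 = (-8829 - 87560) + 169566 = -96389 + 169566 = 73177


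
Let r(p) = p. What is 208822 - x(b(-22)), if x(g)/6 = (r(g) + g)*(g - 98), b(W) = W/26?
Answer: 35121298/169 ≈ 2.0782e+5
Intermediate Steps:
b(W) = W/26 (b(W) = W*(1/26) = W/26)
x(g) = 12*g*(-98 + g) (x(g) = 6*((g + g)*(g - 98)) = 6*((2*g)*(-98 + g)) = 6*(2*g*(-98 + g)) = 12*g*(-98 + g))
208822 - x(b(-22)) = 208822 - 12*(1/26)*(-22)*(-98 + (1/26)*(-22)) = 208822 - 12*(-11)*(-98 - 11/13)/13 = 208822 - 12*(-11)*(-1285)/(13*13) = 208822 - 1*169620/169 = 208822 - 169620/169 = 35121298/169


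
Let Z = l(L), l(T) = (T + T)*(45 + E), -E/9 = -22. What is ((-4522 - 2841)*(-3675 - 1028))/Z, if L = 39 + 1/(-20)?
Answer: 346281890/189297 ≈ 1829.3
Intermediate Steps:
E = 198 (E = -9*(-22) = 198)
L = 779/20 (L = 39 - 1/20 = 779/20 ≈ 38.950)
l(T) = 486*T (l(T) = (T + T)*(45 + 198) = (2*T)*243 = 486*T)
Z = 189297/10 (Z = 486*(779/20) = 189297/10 ≈ 18930.)
((-4522 - 2841)*(-3675 - 1028))/Z = ((-4522 - 2841)*(-3675 - 1028))/(189297/10) = -7363*(-4703)*(10/189297) = 34628189*(10/189297) = 346281890/189297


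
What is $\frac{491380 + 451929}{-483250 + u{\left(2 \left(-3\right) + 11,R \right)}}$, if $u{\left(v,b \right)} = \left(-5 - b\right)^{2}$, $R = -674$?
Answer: $- \frac{943309}{35689} \approx -26.431$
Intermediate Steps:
$\frac{491380 + 451929}{-483250 + u{\left(2 \left(-3\right) + 11,R \right)}} = \frac{491380 + 451929}{-483250 + \left(5 - 674\right)^{2}} = \frac{943309}{-483250 + \left(-669\right)^{2}} = \frac{943309}{-483250 + 447561} = \frac{943309}{-35689} = 943309 \left(- \frac{1}{35689}\right) = - \frac{943309}{35689}$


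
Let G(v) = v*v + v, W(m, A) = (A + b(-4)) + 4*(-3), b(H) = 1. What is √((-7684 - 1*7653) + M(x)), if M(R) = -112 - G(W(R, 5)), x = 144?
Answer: I*√15479 ≈ 124.41*I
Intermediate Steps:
W(m, A) = -11 + A (W(m, A) = (A + 1) + 4*(-3) = (1 + A) - 12 = -11 + A)
G(v) = v + v² (G(v) = v² + v = v + v²)
M(R) = -142 (M(R) = -112 - (-11 + 5)*(1 + (-11 + 5)) = -112 - (-6)*(1 - 6) = -112 - (-6)*(-5) = -112 - 1*30 = -112 - 30 = -142)
√((-7684 - 1*7653) + M(x)) = √((-7684 - 1*7653) - 142) = √((-7684 - 7653) - 142) = √(-15337 - 142) = √(-15479) = I*√15479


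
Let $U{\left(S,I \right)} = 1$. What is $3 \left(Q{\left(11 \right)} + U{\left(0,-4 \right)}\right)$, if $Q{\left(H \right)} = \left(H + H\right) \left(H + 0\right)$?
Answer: $729$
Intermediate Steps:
$Q{\left(H \right)} = 2 H^{2}$ ($Q{\left(H \right)} = 2 H H = 2 H^{2}$)
$3 \left(Q{\left(11 \right)} + U{\left(0,-4 \right)}\right) = 3 \left(2 \cdot 11^{2} + 1\right) = 3 \left(2 \cdot 121 + 1\right) = 3 \left(242 + 1\right) = 3 \cdot 243 = 729$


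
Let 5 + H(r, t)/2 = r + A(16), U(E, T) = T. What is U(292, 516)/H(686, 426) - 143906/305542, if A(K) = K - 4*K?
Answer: -2043777/32234681 ≈ -0.063403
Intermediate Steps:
A(K) = -3*K
H(r, t) = -106 + 2*r (H(r, t) = -10 + 2*(r - 3*16) = -10 + 2*(r - 48) = -10 + 2*(-48 + r) = -10 + (-96 + 2*r) = -106 + 2*r)
U(292, 516)/H(686, 426) - 143906/305542 = 516/(-106 + 2*686) - 143906/305542 = 516/(-106 + 1372) - 143906*1/305542 = 516/1266 - 71953/152771 = 516*(1/1266) - 71953/152771 = 86/211 - 71953/152771 = -2043777/32234681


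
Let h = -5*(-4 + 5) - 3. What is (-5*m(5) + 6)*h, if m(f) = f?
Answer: 152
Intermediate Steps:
h = -8 (h = -5*1 - 3 = -5 - 3 = -8)
(-5*m(5) + 6)*h = (-5*5 + 6)*(-8) = (-25 + 6)*(-8) = -19*(-8) = 152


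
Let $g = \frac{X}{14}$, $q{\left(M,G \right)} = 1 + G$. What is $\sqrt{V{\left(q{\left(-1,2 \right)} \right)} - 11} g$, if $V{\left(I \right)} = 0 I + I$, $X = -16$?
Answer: $- \frac{16 i \sqrt{2}}{7} \approx - 3.2325 i$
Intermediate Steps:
$V{\left(I \right)} = I$ ($V{\left(I \right)} = 0 + I = I$)
$g = - \frac{8}{7}$ ($g = - \frac{16}{14} = \left(-16\right) \frac{1}{14} = - \frac{8}{7} \approx -1.1429$)
$\sqrt{V{\left(q{\left(-1,2 \right)} \right)} - 11} g = \sqrt{\left(1 + 2\right) - 11} \left(- \frac{8}{7}\right) = \sqrt{3 - 11} \left(- \frac{8}{7}\right) = \sqrt{-8} \left(- \frac{8}{7}\right) = 2 i \sqrt{2} \left(- \frac{8}{7}\right) = - \frac{16 i \sqrt{2}}{7}$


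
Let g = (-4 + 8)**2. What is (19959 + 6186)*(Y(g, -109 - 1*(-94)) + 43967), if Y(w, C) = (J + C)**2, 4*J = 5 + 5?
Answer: 4614409485/4 ≈ 1.1536e+9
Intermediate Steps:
J = 5/2 (J = (5 + 5)/4 = (1/4)*10 = 5/2 ≈ 2.5000)
g = 16 (g = 4**2 = 16)
Y(w, C) = (5/2 + C)**2
(19959 + 6186)*(Y(g, -109 - 1*(-94)) + 43967) = (19959 + 6186)*((5 + 2*(-109 - 1*(-94)))**2/4 + 43967) = 26145*((5 + 2*(-109 + 94))**2/4 + 43967) = 26145*((5 + 2*(-15))**2/4 + 43967) = 26145*((5 - 30)**2/4 + 43967) = 26145*((1/4)*(-25)**2 + 43967) = 26145*((1/4)*625 + 43967) = 26145*(625/4 + 43967) = 26145*(176493/4) = 4614409485/4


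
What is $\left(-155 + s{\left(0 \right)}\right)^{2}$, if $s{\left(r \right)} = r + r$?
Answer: $24025$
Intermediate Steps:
$s{\left(r \right)} = 2 r$
$\left(-155 + s{\left(0 \right)}\right)^{2} = \left(-155 + 2 \cdot 0\right)^{2} = \left(-155 + 0\right)^{2} = \left(-155\right)^{2} = 24025$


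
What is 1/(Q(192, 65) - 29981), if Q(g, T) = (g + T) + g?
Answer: -1/29532 ≈ -3.3862e-5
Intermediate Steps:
Q(g, T) = T + 2*g (Q(g, T) = (T + g) + g = T + 2*g)
1/(Q(192, 65) - 29981) = 1/((65 + 2*192) - 29981) = 1/((65 + 384) - 29981) = 1/(449 - 29981) = 1/(-29532) = -1/29532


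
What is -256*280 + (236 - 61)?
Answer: -71505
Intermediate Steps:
-256*280 + (236 - 61) = -71680 + 175 = -71505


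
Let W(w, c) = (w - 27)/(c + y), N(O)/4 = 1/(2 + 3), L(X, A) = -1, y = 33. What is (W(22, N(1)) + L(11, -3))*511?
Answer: -99134/169 ≈ -586.59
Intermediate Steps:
N(O) = ⅘ (N(O) = 4/(2 + 3) = 4/5 = 4*(⅕) = ⅘)
W(w, c) = (-27 + w)/(33 + c) (W(w, c) = (w - 27)/(c + 33) = (-27 + w)/(33 + c))
(W(22, N(1)) + L(11, -3))*511 = ((-27 + 22)/(33 + ⅘) - 1)*511 = (-5/(169/5) - 1)*511 = ((5/169)*(-5) - 1)*511 = (-25/169 - 1)*511 = -194/169*511 = -99134/169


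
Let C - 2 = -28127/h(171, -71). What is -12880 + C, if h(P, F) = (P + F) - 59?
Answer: -556125/41 ≈ -13564.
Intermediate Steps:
h(P, F) = -59 + F + P (h(P, F) = (F + P) - 59 = -59 + F + P)
C = -28045/41 (C = 2 - 28127/(-59 - 71 + 171) = 2 - 28127/41 = -28045/41 ≈ -684.02)
-12880 + C = -12880 - 28045/41 = -556125/41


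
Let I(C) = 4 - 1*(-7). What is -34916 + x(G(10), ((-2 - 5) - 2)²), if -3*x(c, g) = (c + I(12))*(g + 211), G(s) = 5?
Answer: -109420/3 ≈ -36473.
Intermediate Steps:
I(C) = 11 (I(C) = 4 + 7 = 11)
x(c, g) = -(11 + c)*(211 + g)/3 (x(c, g) = -(c + 11)*(g + 211)/3 = -(11 + c)*(211 + g)/3)
-34916 + x(G(10), ((-2 - 5) - 2)²) = -34916 + (-2321/3 - 211/3*5 - 11*((-2 - 5) - 2)²/3 - ⅓*5*((-2 - 5) - 2)²) = -34916 + (-2321/3 - 1055/3 - 11*(-7 - 2)²/3 - ⅓*5*(-7 - 2)²) = -34916 + (-2321/3 - 1055/3 - 11/3*(-9)² - ⅓*5*(-9)²) = -34916 + (-2321/3 - 1055/3 - 11/3*81 - ⅓*5*81) = -34916 + (-2321/3 - 1055/3 - 297 - 135) = -34916 - 4672/3 = -109420/3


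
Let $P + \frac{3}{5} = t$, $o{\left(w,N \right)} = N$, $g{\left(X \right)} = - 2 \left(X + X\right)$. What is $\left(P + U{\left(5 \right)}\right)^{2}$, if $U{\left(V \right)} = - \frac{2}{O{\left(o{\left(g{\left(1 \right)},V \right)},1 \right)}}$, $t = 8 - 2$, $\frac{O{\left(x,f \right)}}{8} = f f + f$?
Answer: $\frac{44521}{1600} \approx 27.826$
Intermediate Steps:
$g{\left(X \right)} = - 4 X$ ($g{\left(X \right)} = - 2 \cdot 2 X = - 4 X$)
$O{\left(x,f \right)} = 8 f + 8 f^{2}$ ($O{\left(x,f \right)} = 8 \left(f f + f\right) = 8 \left(f^{2} + f\right) = 8 \left(f + f^{2}\right) = 8 f + 8 f^{2}$)
$t = 6$ ($t = 8 - 2 = 6$)
$P = \frac{27}{5}$ ($P = - \frac{3}{5} + 6 = \frac{27}{5} \approx 5.4$)
$U{\left(V \right)} = - \frac{1}{8}$ ($U{\left(V \right)} = - \frac{2}{8 \cdot 1 \left(1 + 1\right)} = - \frac{2}{8 \cdot 1 \cdot 2} = - \frac{2}{16} = \left(-2\right) \frac{1}{16} = - \frac{1}{8}$)
$\left(P + U{\left(5 \right)}\right)^{2} = \left(\frac{27}{5} - \frac{1}{8}\right)^{2} = \left(\frac{211}{40}\right)^{2} = \frac{44521}{1600}$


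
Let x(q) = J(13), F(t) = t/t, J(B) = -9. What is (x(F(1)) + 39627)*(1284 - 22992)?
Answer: -860027544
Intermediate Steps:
F(t) = 1
x(q) = -9
(x(F(1)) + 39627)*(1284 - 22992) = (-9 + 39627)*(1284 - 22992) = 39618*(-21708) = -860027544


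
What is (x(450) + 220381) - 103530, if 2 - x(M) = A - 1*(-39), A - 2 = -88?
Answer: 116900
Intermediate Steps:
A = -86 (A = 2 - 88 = -86)
x(M) = 49 (x(M) = 2 - (-86 - 1*(-39)) = 2 - (-86 + 39) = 2 - 1*(-47) = 2 + 47 = 49)
(x(450) + 220381) - 103530 = (49 + 220381) - 103530 = 220430 - 103530 = 116900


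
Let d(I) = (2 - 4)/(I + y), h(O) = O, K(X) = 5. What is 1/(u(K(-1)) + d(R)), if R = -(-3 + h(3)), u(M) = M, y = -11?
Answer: 11/57 ≈ 0.19298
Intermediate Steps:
R = 0 (R = -(-3 + 3) = -1*0 = 0)
d(I) = -2/(-11 + I) (d(I) = (2 - 4)/(I - 11) = -2/(-11 + I))
1/(u(K(-1)) + d(R)) = 1/(5 - 2/(-11 + 0)) = 1/(5 - 2/(-11)) = 1/(5 - 2*(-1/11)) = 1/(5 + 2/11) = 1/(57/11) = 11/57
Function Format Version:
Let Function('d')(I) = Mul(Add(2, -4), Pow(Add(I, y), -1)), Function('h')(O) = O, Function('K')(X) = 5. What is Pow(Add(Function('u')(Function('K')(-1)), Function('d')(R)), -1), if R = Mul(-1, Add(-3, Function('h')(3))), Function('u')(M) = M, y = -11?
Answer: Rational(11, 57) ≈ 0.19298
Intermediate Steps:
R = 0 (R = Mul(-1, Add(-3, 3)) = Mul(-1, 0) = 0)
Function('d')(I) = Mul(-2, Pow(Add(-11, I), -1)) (Function('d')(I) = Mul(Add(2, -4), Pow(Add(I, -11), -1)) = Mul(-2, Pow(Add(-11, I), -1)))
Pow(Add(Function('u')(Function('K')(-1)), Function('d')(R)), -1) = Pow(Add(5, Mul(-2, Pow(Add(-11, 0), -1))), -1) = Pow(Add(5, Mul(-2, Pow(-11, -1))), -1) = Pow(Add(5, Mul(-2, Rational(-1, 11))), -1) = Pow(Add(5, Rational(2, 11)), -1) = Pow(Rational(57, 11), -1) = Rational(11, 57)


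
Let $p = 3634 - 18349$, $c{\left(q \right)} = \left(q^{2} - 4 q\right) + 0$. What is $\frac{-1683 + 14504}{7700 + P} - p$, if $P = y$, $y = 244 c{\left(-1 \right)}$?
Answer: $\frac{131270621}{8920} \approx 14716.0$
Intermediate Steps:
$c{\left(q \right)} = q^{2} - 4 q$
$p = -14715$
$y = 1220$ ($y = 244 \left(- (-4 - 1)\right) = 244 \left(\left(-1\right) \left(-5\right)\right) = 244 \cdot 5 = 1220$)
$P = 1220$
$\frac{-1683 + 14504}{7700 + P} - p = \frac{-1683 + 14504}{7700 + 1220} - -14715 = \frac{12821}{8920} + 14715 = \frac{131270621}{8920}$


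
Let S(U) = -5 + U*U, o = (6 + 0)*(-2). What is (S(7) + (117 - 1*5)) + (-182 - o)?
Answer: -14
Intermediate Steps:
o = -12 (o = 6*(-2) = -12)
S(U) = -5 + U**2
(S(7) + (117 - 1*5)) + (-182 - o) = ((-5 + 7**2) + (117 - 1*5)) + (-182 - 1*(-12)) = ((-5 + 49) + (117 - 5)) + (-182 + 12) = (44 + 112) - 170 = 156 - 170 = -14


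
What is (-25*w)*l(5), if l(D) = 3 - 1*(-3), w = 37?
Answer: -5550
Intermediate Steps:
l(D) = 6 (l(D) = 3 + 3 = 6)
(-25*w)*l(5) = -25*37*6 = -925*6 = -5550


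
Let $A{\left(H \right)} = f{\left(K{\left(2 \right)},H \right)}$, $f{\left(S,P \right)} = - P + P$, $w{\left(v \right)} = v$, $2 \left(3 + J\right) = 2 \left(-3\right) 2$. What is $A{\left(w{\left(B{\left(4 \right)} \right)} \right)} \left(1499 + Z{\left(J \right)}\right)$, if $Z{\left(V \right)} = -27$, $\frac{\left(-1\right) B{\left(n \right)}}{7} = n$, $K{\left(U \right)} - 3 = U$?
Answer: $0$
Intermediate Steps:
$K{\left(U \right)} = 3 + U$
$B{\left(n \right)} = - 7 n$
$J = -9$ ($J = -3 + \frac{2 \left(-3\right) 2}{2} = -3 + \frac{\left(-6\right) 2}{2} = -3 + \frac{1}{2} \left(-12\right) = -3 - 6 = -9$)
$f{\left(S,P \right)} = 0$
$A{\left(H \right)} = 0$
$A{\left(w{\left(B{\left(4 \right)} \right)} \right)} \left(1499 + Z{\left(J \right)}\right) = 0 \left(1499 - 27\right) = 0 \cdot 1472 = 0$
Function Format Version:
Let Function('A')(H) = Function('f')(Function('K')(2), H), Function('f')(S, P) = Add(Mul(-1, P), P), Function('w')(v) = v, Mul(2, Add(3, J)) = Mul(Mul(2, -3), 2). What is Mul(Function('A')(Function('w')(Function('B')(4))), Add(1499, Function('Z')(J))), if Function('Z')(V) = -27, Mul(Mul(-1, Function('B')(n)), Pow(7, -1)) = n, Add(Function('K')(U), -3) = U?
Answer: 0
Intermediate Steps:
Function('K')(U) = Add(3, U)
Function('B')(n) = Mul(-7, n)
J = -9 (J = Add(-3, Mul(Rational(1, 2), Mul(Mul(2, -3), 2))) = Add(-3, Mul(Rational(1, 2), Mul(-6, 2))) = Add(-3, Mul(Rational(1, 2), -12)) = Add(-3, -6) = -9)
Function('f')(S, P) = 0
Function('A')(H) = 0
Mul(Function('A')(Function('w')(Function('B')(4))), Add(1499, Function('Z')(J))) = Mul(0, Add(1499, -27)) = Mul(0, 1472) = 0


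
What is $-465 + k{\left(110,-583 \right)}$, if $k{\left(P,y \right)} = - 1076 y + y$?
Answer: $626260$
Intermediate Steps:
$k{\left(P,y \right)} = - 1075 y$
$-465 + k{\left(110,-583 \right)} = -465 - -626725 = -465 + 626725 = 626260$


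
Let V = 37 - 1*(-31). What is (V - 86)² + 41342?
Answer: 41666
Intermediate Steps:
V = 68 (V = 37 + 31 = 68)
(V - 86)² + 41342 = (68 - 86)² + 41342 = (-18)² + 41342 = 324 + 41342 = 41666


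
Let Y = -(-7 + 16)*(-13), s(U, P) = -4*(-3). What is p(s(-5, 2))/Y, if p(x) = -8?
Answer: -8/117 ≈ -0.068376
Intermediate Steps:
s(U, P) = 12
Y = 117 (Y = -9*(-13) = -1*(-117) = 117)
p(s(-5, 2))/Y = -8/117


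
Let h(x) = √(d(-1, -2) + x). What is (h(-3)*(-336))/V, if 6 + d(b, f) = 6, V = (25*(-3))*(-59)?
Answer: -112*I*√3/1475 ≈ -0.13152*I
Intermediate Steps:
V = 4425 (V = -75*(-59) = 4425)
d(b, f) = 0 (d(b, f) = -6 + 6 = 0)
h(x) = √x (h(x) = √(0 + x) = √x)
(h(-3)*(-336))/V = (√(-3)*(-336))/4425 = ((I*√3)*(-336))*(1/4425) = -336*I*√3*(1/4425) = -112*I*√3/1475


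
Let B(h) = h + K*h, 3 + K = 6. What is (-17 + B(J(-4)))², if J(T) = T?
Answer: 1089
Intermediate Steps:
K = 3 (K = -3 + 6 = 3)
B(h) = 4*h (B(h) = h + 3*h = 4*h)
(-17 + B(J(-4)))² = (-17 + 4*(-4))² = (-17 - 16)² = (-33)² = 1089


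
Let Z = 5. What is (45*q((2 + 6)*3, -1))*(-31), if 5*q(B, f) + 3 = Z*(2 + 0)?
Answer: -1953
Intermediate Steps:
q(B, f) = 7/5 (q(B, f) = -⅗ + (5*(2 + 0))/5 = -⅗ + (5*2)/5 = -⅗ + (⅕)*10 = -⅗ + 2 = 7/5)
(45*q((2 + 6)*3, -1))*(-31) = (45*(7/5))*(-31) = 63*(-31) = -1953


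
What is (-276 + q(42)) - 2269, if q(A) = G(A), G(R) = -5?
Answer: -2550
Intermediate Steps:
q(A) = -5
(-276 + q(42)) - 2269 = (-276 - 5) - 2269 = -281 - 2269 = -2550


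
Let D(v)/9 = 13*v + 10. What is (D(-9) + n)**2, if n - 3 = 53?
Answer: 822649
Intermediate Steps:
n = 56 (n = 3 + 53 = 56)
D(v) = 90 + 117*v (D(v) = 9*(13*v + 10) = 9*(10 + 13*v) = 90 + 117*v)
(D(-9) + n)**2 = ((90 + 117*(-9)) + 56)**2 = ((90 - 1053) + 56)**2 = (-963 + 56)**2 = (-907)**2 = 822649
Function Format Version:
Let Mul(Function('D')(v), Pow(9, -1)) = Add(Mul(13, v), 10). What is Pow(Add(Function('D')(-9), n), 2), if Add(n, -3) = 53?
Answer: 822649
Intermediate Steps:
n = 56 (n = Add(3, 53) = 56)
Function('D')(v) = Add(90, Mul(117, v)) (Function('D')(v) = Mul(9, Add(Mul(13, v), 10)) = Mul(9, Add(10, Mul(13, v))) = Add(90, Mul(117, v)))
Pow(Add(Function('D')(-9), n), 2) = Pow(Add(Add(90, Mul(117, -9)), 56), 2) = Pow(Add(Add(90, -1053), 56), 2) = Pow(Add(-963, 56), 2) = Pow(-907, 2) = 822649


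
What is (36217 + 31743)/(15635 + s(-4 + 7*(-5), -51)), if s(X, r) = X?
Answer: 16990/3899 ≈ 4.3575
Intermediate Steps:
(36217 + 31743)/(15635 + s(-4 + 7*(-5), -51)) = (36217 + 31743)/(15635 + (-4 + 7*(-5))) = 67960/(15635 + (-4 - 35)) = 67960/(15635 - 39) = 67960/15596 = 67960*(1/15596) = 16990/3899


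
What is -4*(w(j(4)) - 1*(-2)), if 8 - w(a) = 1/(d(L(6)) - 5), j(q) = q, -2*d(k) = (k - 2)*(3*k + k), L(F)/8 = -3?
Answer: -50124/1253 ≈ -40.003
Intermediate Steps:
L(F) = -24 (L(F) = 8*(-3) = -24)
d(k) = -2*k*(-2 + k) (d(k) = -(k - 2)*(3*k + k)/2 = -(-2 + k)*4*k/2 = -2*k*(-2 + k))
w(a) = 10025/1253 (w(a) = 8 - 1/(2*(-24)*(2 - 1*(-24)) - 5) = 8 - 1/(2*(-24)*(2 + 24) - 5) = 8 - 1/(2*(-24)*26 - 5) = 8 - 1/(-1248 - 5) = 8 - 1/(-1253) = 8 - 1*(-1/1253) = 8 + 1/1253 = 10025/1253)
-4*(w(j(4)) - 1*(-2)) = -4*(10025/1253 - 1*(-2)) = -4*(10025/1253 + 2) = -4*12531/1253 = -50124/1253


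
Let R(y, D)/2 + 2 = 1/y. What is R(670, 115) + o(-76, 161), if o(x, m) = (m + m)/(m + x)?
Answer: -1189/5695 ≈ -0.20878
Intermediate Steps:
R(y, D) = -4 + 2/y
o(x, m) = 2*m/(m + x) (o(x, m) = (2*m)/(m + x) = 2*m/(m + x))
R(670, 115) + o(-76, 161) = (-4 + 2/670) + 2*161/(161 - 76) = (-4 + 2*(1/670)) + 2*161/85 = (-4 + 1/335) + 2*161*(1/85) = -1339/335 + 322/85 = -1189/5695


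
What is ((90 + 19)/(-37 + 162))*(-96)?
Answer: -10464/125 ≈ -83.712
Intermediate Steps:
((90 + 19)/(-37 + 162))*(-96) = (109/125)*(-96) = -10464/125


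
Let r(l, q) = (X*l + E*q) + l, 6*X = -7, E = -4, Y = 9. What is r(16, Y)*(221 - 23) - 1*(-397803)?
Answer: 390147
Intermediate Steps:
X = -7/6 (X = (⅙)*(-7) = -7/6 ≈ -1.1667)
r(l, q) = -4*q - l/6 (r(l, q) = (-7*l/6 - 4*q) + l = (-4*q - 7*l/6) + l = -4*q - l/6)
r(16, Y)*(221 - 23) - 1*(-397803) = (-4*9 - ⅙*16)*(221 - 23) - 1*(-397803) = (-36 - 8/3)*198 + 397803 = -116/3*198 + 397803 = -7656 + 397803 = 390147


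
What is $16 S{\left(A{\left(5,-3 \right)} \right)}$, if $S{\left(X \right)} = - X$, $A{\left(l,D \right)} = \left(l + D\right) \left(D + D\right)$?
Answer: $192$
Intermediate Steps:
$A{\left(l,D \right)} = 2 D \left(D + l\right)$ ($A{\left(l,D \right)} = \left(D + l\right) 2 D = 2 D \left(D + l\right)$)
$16 S{\left(A{\left(5,-3 \right)} \right)} = 16 \left(- 2 \left(-3\right) \left(-3 + 5\right)\right) = 16 \left(- 2 \left(-3\right) 2\right) = 16 \left(\left(-1\right) \left(-12\right)\right) = 16 \cdot 12 = 192$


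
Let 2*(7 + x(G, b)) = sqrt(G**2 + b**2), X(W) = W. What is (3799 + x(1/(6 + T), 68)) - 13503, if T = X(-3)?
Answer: -9711 + sqrt(41617)/6 ≈ -9677.0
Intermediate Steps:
T = -3
x(G, b) = -7 + sqrt(G**2 + b**2)/2
(3799 + x(1/(6 + T), 68)) - 13503 = (3799 + (-7 + sqrt((1/(6 - 3))**2 + 68**2)/2)) - 13503 = (3799 + (-7 + sqrt((1/3)**2 + 4624)/2)) - 13503 = (3799 + (-7 + sqrt(1/9 + 4624)/2)) - 13503 = (3799 + (-7 + sqrt(41617/9)/2)) - 13503 = (3799 + (-7 + (sqrt(41617)/3)/2)) - 13503 = (3799 + (-7 + sqrt(41617)/6)) - 13503 = (3792 + sqrt(41617)/6) - 13503 = -9711 + sqrt(41617)/6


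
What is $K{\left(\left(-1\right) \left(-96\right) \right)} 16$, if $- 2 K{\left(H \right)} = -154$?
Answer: $1232$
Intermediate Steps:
$K{\left(H \right)} = 77$ ($K{\left(H \right)} = \left(- \frac{1}{2}\right) \left(-154\right) = 77$)
$K{\left(\left(-1\right) \left(-96\right) \right)} 16 = 77 \cdot 16 = 1232$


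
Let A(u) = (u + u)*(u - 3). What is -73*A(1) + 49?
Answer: 341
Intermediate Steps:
A(u) = 2*u*(-3 + u) (A(u) = (2*u)*(-3 + u) = 2*u*(-3 + u))
-73*A(1) + 49 = -146*(-3 + 1) + 49 = -146*(-2) + 49 = -73*(-4) + 49 = 292 + 49 = 341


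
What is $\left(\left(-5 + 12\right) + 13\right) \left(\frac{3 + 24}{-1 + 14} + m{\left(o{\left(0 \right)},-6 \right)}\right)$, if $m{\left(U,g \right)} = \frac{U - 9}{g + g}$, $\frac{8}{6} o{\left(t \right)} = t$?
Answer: $\frac{735}{13} \approx 56.538$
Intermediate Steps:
$o{\left(t \right)} = \frac{3 t}{4}$
$m{\left(U,g \right)} = \frac{-9 + U}{2 g}$ ($m{\left(U,g \right)} = \frac{U - 9}{2 g} = \left(U - 9\right) \frac{1}{2 g} = \left(-9 + U\right) \frac{1}{2 g} = \frac{-9 + U}{2 g}$)
$\left(\left(-5 + 12\right) + 13\right) \left(\frac{3 + 24}{-1 + 14} + m{\left(o{\left(0 \right)},-6 \right)}\right) = \left(\left(-5 + 12\right) + 13\right) \left(\frac{3 + 24}{-1 + 14} + \frac{-9 + \frac{3}{4} \cdot 0}{2 \left(-6\right)}\right) = \left(7 + 13\right) \left(\frac{27}{13} + \frac{1}{2} \left(- \frac{1}{6}\right) \left(-9 + 0\right)\right) = 20 \left(27 \cdot \frac{1}{13} + \frac{1}{2} \left(- \frac{1}{6}\right) \left(-9\right)\right) = 20 \left(\frac{27}{13} + \frac{3}{4}\right) = 20 \cdot \frac{147}{52} = \frac{735}{13}$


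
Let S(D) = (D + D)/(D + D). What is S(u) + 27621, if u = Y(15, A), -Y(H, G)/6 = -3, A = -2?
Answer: 27622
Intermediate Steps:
Y(H, G) = 18 (Y(H, G) = -6*(-3) = 18)
u = 18
S(D) = 1 (S(D) = (2*D)/((2*D)) = (2*D)*(1/(2*D)) = 1)
S(u) + 27621 = 1 + 27621 = 27622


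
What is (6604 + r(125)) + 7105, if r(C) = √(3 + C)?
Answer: 13709 + 8*√2 ≈ 13720.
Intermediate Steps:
(6604 + r(125)) + 7105 = (6604 + √(3 + 125)) + 7105 = (6604 + √128) + 7105 = (6604 + 8*√2) + 7105 = 13709 + 8*√2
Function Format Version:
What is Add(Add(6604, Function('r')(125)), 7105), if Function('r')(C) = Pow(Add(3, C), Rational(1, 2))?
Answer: Add(13709, Mul(8, Pow(2, Rational(1, 2)))) ≈ 13720.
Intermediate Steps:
Add(Add(6604, Function('r')(125)), 7105) = Add(Add(6604, Pow(Add(3, 125), Rational(1, 2))), 7105) = Add(Add(6604, Pow(128, Rational(1, 2))), 7105) = Add(Add(6604, Mul(8, Pow(2, Rational(1, 2)))), 7105) = Add(13709, Mul(8, Pow(2, Rational(1, 2))))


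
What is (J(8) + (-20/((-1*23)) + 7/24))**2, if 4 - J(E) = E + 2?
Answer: 7134241/304704 ≈ 23.414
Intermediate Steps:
J(E) = 2 - E (J(E) = 4 - (E + 2) = 4 - (2 + E) = 4 + (-2 - E) = 2 - E)
(J(8) + (-20/((-1*23)) + 7/24))**2 = ((2 - 1*8) + (-20/((-1*23)) + 7/24))**2 = ((2 - 8) + (-20/(-23) + 7*(1/24)))**2 = (-6 + (-20*(-1/23) + 7/24))**2 = (-6 + (20/23 + 7/24))**2 = (-6 + 641/552)**2 = (-2671/552)**2 = 7134241/304704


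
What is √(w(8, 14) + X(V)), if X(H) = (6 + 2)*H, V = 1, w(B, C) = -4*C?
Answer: 4*I*√3 ≈ 6.9282*I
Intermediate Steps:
X(H) = 8*H
√(w(8, 14) + X(V)) = √(-4*14 + 8*1) = √(-56 + 8) = √(-48) = 4*I*√3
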